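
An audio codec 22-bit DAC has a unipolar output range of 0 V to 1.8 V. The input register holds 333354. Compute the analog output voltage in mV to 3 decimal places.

LSB = 1.8 V / 2^22 = 0.43 µV.
V_out = 0 + 333354 × 4.29153e-07 V = 0.14306 V.
= 143.060 mV.

143.060 mV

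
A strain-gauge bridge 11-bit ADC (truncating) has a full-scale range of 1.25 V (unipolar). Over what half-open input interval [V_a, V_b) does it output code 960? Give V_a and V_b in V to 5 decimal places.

[0.58594 V, 0.58655 V)

LSB = 1.25/2^11 = 0.610 mV.
V_a = V_low + 960·LSB = 0.585938 V; V_b = V_low + 961·LSB = 0.586548 V.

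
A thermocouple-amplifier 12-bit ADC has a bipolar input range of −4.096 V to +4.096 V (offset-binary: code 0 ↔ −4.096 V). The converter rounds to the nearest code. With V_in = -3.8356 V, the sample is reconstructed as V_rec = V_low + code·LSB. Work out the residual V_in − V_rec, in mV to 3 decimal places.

Step size: 8.192 V ÷ 2^12 = 2.000 mV.
(V_in − V_low)/LSB = (-3.8356 − (−4.096))/0.002 = 130.2000 → code 130 (round).
V_rec = (−4.096) + 130·0.002 = -3.836 V.
V_in − V_rec = 0.0004 V = 0.400 mV.

0.400 mV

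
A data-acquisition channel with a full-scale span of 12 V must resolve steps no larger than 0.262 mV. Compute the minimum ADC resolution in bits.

Number of steps required ≥ 12 V / 0.262 mV = 45801.53.
Need 2^N ≥ 45801.53; 2^15 = 32768, 2^16 = 65536.
Minimum N = 16.

16 bits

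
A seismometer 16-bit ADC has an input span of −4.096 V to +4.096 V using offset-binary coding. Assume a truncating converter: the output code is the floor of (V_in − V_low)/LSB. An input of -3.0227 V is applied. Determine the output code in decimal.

With 65536 levels over 8.192 V, one step is 125.00 µV.
(-3.0227 − (−4.096)) / 0.000125 = 8586.400 LSBs.
Floor → code 8586.

code 8586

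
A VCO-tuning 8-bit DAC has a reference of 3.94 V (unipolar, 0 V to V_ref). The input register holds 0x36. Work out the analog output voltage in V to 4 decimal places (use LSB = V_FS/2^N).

LSB = 3.94 V / 2^8 = 15.391 mV.
Code 0x36 = 54 decimal.
V_out = 0 + 54 × 0.0153906 V = 0.831094 V.

0.8311 V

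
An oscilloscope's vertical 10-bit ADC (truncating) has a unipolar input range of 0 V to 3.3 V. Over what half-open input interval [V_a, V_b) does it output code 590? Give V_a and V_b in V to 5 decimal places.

LSB = 3.3/2^10 = 3.223 mV.
V_a = V_low + 590·LSB = 1.90137 V; V_b = V_low + 591·LSB = 1.90459 V.

[1.90137 V, 1.90459 V)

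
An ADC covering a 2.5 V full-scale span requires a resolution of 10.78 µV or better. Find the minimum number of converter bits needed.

Number of steps required ≥ 2.5 V / 10.78 µV = 231910.95.
Need 2^N ≥ 231910.95; 2^17 = 131072, 2^18 = 262144.
Minimum N = 18.

18 bits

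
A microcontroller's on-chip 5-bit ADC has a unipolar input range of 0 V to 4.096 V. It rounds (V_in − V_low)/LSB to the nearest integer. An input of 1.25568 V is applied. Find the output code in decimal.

Full-scale span = 4.096 V; LSB = 4.096/2^5 = 128.000 mV.
Input sits at 9.810 steps above V_low.
round(9.810) = 10.

code 10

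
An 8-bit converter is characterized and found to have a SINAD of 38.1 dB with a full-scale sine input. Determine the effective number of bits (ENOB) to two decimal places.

6.04 bits

ENOB = (SINAD − 1.76) / 6.02 = (38.1 − 1.76)/6.02 = 6.037.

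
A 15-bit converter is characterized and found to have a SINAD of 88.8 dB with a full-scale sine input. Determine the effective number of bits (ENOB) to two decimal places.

ENOB = (SINAD − 1.76) / 6.02 = (88.8 − 1.76)/6.02 = 14.458.

14.46 bits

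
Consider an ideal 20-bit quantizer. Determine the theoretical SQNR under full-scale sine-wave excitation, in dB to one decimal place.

122.2 dB

SNR ≈ 6.02·N + 1.76 dB = 6.02·20 + 1.76 = 122.16 dB.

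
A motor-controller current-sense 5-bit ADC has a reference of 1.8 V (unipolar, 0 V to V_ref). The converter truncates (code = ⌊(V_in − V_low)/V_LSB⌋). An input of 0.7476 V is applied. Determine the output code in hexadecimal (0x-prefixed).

LSB = 1.8 V / 32 = 56.250 mV.
(0.7476 − 0) / 0.05625 = 13.291 LSBs.
So the output code is 13.
In hexadecimal (0x-prefixed): 0xD.

code 0xD (decimal 13)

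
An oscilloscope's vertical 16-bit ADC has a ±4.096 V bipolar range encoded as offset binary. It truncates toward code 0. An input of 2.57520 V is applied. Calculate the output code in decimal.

code 53369

Full-scale span = 8.192 V; LSB = 8.192/2^16 = 125.00 µV.
(2.57520 − (−4.096)) / 0.000125 = 53369.600 LSBs.
So the output code is 53369.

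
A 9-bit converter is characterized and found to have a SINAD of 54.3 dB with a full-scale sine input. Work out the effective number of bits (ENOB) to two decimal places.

8.73 bits

ENOB = (SINAD − 1.76) / 6.02 = (54.3 − 1.76)/6.02 = 8.728.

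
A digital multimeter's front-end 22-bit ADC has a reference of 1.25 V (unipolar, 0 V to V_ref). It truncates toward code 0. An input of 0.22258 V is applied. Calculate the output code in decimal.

Full-scale span = 1.25 V; LSB = 1.25/2^22 = 0.30 µV.
(0.22258 − 0) / 2.98023e-07 = 746854.547 LSBs.
So the output code is 746854.

code 746854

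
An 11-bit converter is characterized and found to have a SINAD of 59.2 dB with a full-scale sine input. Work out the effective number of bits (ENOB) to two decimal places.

9.54 bits

ENOB = (SINAD − 1.76) / 6.02 = (59.2 − 1.76)/6.02 = 9.542.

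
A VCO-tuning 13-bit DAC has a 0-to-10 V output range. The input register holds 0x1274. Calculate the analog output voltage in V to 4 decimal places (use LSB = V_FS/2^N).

5.7666 V

LSB = 10 V / 2^13 = 1.221 mV.
Code 0x1274 = 4724 decimal.
V_out = 0 + 4724 × 0.0012207 V = 5.7666 V.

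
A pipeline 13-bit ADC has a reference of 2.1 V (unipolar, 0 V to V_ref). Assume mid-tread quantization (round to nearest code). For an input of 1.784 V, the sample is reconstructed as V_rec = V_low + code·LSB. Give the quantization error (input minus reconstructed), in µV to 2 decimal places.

76.66 µV

One LSB is 2.1 V / 8192 = 256.35 µV.
(1.784 − 0)/0.000256348 = 6959.2990; round gives code 6959.
Reconstructed: 1.7839233 V.
Difference: 7.66602e-05 V → 76.66 µV.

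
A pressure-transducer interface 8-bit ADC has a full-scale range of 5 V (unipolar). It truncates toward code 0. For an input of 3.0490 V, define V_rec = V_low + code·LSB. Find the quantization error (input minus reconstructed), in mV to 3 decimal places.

2.125 mV

Step size: 5 V ÷ 2^8 = 19.531 mV.
Scaled input = 156.1088 LSBs, so code = 156.
Reconstructed: 3.046875 V.
Difference: 0.002125 V → 2.125 mV.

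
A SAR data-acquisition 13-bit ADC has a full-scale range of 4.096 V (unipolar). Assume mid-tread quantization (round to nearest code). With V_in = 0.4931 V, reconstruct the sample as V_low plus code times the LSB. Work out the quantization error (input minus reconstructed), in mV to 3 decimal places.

0.100 mV

Step size: 4.096 V ÷ 2^13 = 0.500 mV.
(0.4931 − 0)/0.0005 = 986.2000; round gives code 986.
V_rec = 0 + 986·0.0005 = 0.493 V.
Difference: 0.0001 V → 0.100 mV.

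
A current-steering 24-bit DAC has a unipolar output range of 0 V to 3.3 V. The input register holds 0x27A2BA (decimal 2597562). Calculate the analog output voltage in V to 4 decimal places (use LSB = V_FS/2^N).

LSB = 3.3 V / 2^24 = 0.20 µV.
Code 0x27A2BA = 2597562 decimal.
V_out = 0 + 2597562 × 1.96695e-07 V = 0.510928 V.

0.5109 V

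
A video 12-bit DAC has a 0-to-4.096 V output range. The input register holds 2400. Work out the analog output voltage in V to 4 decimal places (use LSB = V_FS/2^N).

LSB = 4.096 V / 2^12 = 1.000 mV.
V_out = 0 + 2400 × 0.001 V = 2.4 V.

2.4000 V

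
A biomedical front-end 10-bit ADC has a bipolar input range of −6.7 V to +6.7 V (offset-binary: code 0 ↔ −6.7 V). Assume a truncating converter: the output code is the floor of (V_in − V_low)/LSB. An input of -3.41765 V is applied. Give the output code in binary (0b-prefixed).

code 0b11111010 (decimal 250)

LSB = 13.4 V / 1024 = 13.086 mV.
(-3.41765 − (−6.7)) / 0.0130859 = 250.830 LSBs.
So the output code is 250.
In binary (0b-prefixed): 0b11111010.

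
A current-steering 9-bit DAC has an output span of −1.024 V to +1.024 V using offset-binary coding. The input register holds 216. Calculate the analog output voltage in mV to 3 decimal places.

-160.000 mV

LSB = 2.048 V / 2^9 = 4.000 mV.
V_out = (−1.024) + 216 × 0.004 V = -0.16 V.
= -160.000 mV.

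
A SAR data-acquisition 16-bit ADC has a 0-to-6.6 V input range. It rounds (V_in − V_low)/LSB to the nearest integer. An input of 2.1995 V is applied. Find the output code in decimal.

Full-scale span = 6.6 V; LSB = 6.6/2^16 = 100.71 µV.
(2.1995 − 0) / 0.000100708 = 21840.368 LSBs.
Round → code 21840.

code 21840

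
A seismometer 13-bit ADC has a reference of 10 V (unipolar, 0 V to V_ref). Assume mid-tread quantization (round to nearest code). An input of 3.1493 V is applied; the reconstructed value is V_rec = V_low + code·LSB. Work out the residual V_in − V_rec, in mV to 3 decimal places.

Step size: 10 V ÷ 2^13 = 1.221 mV.
(3.1493 − 0)/0.0012207 = 2579.9066; round gives code 2580.
Reconstructed: 3.1494141 V.
V_in − V_rec = -0.000114063 V = -0.114 mV.

-0.114 mV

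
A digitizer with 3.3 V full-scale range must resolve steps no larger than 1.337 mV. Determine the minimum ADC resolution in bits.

12 bits

Number of steps required ≥ 3.3 V / 1.337 mV = 2468.21.
Need 2^N ≥ 2468.21; 2^11 = 2048, 2^12 = 4096.
Minimum N = 12.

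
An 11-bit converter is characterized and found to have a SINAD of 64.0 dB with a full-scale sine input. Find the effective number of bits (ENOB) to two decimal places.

10.34 bits

ENOB = (SINAD − 1.76) / 6.02 = (64.0 − 1.76)/6.02 = 10.339.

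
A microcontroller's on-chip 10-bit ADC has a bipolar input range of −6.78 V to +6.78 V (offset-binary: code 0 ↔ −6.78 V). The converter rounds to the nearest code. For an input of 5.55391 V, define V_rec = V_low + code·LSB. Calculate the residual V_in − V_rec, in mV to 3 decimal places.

5.433 mV

LSB = 13.56/2^10 = 13.242 mV.
Scaled input = 931.4103 LSBs, so code = 931.
Reconstructed: 5.5484766 V.
Error = 5.55391 − 5.5484766 = 0.00543344 V = 5.433 mV.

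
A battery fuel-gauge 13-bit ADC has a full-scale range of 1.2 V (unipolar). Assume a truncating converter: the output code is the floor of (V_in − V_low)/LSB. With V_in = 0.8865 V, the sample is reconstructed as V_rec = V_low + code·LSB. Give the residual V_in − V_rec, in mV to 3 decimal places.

0.123 mV

One LSB is 1.2 V / 8192 = 146.48 µV.
(0.8865 − 0)/0.000146484 = 6051.8400; ⌊·⌋ gives code 6051.
Code 6051 maps back to 0 + 6051×0.000146484 V = 0.88637695 V.
Error = 0.8865 − 0.88637695 = 0.000123047 V = 0.123 mV.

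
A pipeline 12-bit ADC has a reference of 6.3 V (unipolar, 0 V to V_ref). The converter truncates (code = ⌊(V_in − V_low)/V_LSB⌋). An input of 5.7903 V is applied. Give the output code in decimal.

Full-scale span = 6.3 V; LSB = 6.3/2^12 = 1.538 mV.
(5.7903 − 0) / 0.00153809 = 3764.614 LSBs.
Floor → code 3764.

code 3764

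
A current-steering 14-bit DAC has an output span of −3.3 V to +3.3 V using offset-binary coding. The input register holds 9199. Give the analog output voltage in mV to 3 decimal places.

LSB = 6.6 V / 2^14 = 402.83 µV.
V_out = (−3.3) + 9199 × 0.000402832 V = 0.405652 V.
= 405.652 mV.

405.652 mV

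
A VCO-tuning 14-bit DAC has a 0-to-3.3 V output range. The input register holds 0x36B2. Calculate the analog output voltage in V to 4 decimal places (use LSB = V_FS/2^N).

2.8202 V

LSB = 3.3 V / 2^14 = 201.42 µV.
Code 0x36B2 = 14002 decimal.
V_out = 0 + 14002 × 0.000201416 V = 2.82023 V.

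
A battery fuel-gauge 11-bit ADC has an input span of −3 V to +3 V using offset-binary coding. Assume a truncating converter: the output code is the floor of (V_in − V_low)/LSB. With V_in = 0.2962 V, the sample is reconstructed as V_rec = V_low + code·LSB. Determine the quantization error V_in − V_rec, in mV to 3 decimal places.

0.302 mV

Step size: 6 V ÷ 2^11 = 2.930 mV.
(V_in − V_low)/LSB = (0.2962 − (−3))/0.00292969 = 1125.1029 → code 1125 (floor).
V_rec = (−3) + 1125·0.00292969 = 0.29589844 V.
Difference: 0.000301563 V → 0.302 mV.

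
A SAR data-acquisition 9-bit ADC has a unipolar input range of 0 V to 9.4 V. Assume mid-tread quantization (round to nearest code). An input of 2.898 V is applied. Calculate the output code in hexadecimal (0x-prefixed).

code 0x9E (decimal 158)

With 512 levels over 9.4 V, one step is 18.359 mV.
Input sits at 157.849 steps above V_low.
So the output code is 158.
In hexadecimal (0x-prefixed): 0x9E.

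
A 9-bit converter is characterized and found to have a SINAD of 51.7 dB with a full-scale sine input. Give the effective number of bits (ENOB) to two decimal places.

8.30 bits

ENOB = (SINAD − 1.76) / 6.02 = (51.7 − 1.76)/6.02 = 8.296.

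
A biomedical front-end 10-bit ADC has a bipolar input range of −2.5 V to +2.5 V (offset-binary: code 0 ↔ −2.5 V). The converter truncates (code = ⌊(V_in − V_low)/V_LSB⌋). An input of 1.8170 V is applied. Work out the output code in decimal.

With 1024 levels over 5 V, one step is 4.883 mV.
(V_in − V_low)/LSB = (1.8170 − (−2.5)) / 0.00488281 = 884.122.
So the output code is 884.

code 884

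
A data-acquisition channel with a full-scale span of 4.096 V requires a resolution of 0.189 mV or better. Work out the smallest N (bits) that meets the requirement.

15 bits

Number of steps required ≥ 4.096 V / 0.189 mV = 21671.96.
Need 2^N ≥ 21671.96; 2^14 = 16384, 2^15 = 32768.
Minimum N = 15.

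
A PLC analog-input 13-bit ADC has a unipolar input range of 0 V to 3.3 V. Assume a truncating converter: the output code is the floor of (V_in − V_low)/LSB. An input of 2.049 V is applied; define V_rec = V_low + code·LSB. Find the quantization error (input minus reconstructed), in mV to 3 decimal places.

One LSB is 3.3 V / 8192 = 402.83 µV.
(V_in − V_low)/LSB = (2.049 − 0)/0.000402832 = 5086.4873 → code 5086 (floor).
Code 5086 maps back to 0 + 5086×0.000402832 V = 2.0488037 V.
Error = 2.049 − 2.0488037 = 0.000196289 V = 0.196 mV.

0.196 mV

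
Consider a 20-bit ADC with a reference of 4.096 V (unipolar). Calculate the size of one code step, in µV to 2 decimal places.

Full-scale span = 4.096 V.
LSB = 4.096 / 2^20 = 4.096 / 1048576 = 3.90625e-06 V = 3.91 µV.

3.91 µV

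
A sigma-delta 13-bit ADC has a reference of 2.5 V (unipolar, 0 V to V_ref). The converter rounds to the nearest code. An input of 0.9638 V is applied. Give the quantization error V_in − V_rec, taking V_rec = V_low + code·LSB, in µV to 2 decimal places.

LSB = 2.5/2^13 = 305.18 µV.
(V_in − V_low)/LSB = (0.9638 − 0)/0.000305176 = 3158.1798 → code 3158 (round).
Reconstructed: 0.96374512 V.
Difference: 5.48828e-05 V → 54.88 µV.

54.88 µV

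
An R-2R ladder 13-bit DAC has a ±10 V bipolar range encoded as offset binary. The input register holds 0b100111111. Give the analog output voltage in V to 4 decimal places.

LSB = 20 V / 2^13 = 2.441 mV.
Code 0b100111111 = 319 decimal.
V_out = (−10) + 319 × 0.00244141 V = -9.22119 V.

-9.2212 V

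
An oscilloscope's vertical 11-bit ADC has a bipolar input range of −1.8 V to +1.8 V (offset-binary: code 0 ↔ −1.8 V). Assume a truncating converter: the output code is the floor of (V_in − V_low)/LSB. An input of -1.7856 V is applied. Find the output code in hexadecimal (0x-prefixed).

Full-scale span = 3.6 V; LSB = 3.6/2^11 = 1.758 mV.
(V_in − V_low)/LSB = (-1.7856 − (−1.8)) / 0.00175781 = 8.192.
Floor → code 8.
In hexadecimal (0x-prefixed): 0x8.

code 0x8 (decimal 8)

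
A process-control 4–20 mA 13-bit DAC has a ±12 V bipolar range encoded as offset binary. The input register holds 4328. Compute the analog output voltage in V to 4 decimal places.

LSB = 24 V / 2^13 = 2.930 mV.
V_out = (−12) + 4328 × 0.00292969 V = 0.679688 V.

0.6797 V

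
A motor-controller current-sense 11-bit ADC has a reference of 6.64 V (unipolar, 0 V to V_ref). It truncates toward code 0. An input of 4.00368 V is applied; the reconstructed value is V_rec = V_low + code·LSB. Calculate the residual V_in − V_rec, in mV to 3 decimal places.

LSB = 6.64/2^11 = 3.242 mV.
(4.00368 − 0)/0.00324219 = 1234.8700; ⌊·⌋ gives code 1234.
Code 1234 maps back to 0 + 1234×0.00324219 V = 4.0008594 V.
Difference: 0.00282063 V → 2.821 mV.

2.821 mV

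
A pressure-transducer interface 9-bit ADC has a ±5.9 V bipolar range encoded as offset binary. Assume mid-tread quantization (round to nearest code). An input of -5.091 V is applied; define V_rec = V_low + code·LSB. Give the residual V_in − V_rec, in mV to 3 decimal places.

Step size: 11.8 V ÷ 2^9 = 23.047 mV.
(V_in − V_low)/LSB = (-5.091 − (−5.9))/0.0230469 = 35.1024 → code 35 (round).
Reconstructed: -5.0933594 V.
V_in − V_rec = 0.00235937 V = 2.359 mV.

2.359 mV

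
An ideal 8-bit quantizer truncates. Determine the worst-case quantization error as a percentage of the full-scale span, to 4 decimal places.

0.3906 %

Truncating → worst-case error = 1 LSB = V_FS/2^8, so 100/256 = 0.390625 % of full scale.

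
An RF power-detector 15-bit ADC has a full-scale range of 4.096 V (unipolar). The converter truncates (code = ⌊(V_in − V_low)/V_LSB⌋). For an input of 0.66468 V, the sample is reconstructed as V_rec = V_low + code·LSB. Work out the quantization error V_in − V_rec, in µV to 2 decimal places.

Step size: 4.096 V ÷ 2^15 = 125.00 µV.
Scaled input = 5317.4400 LSBs, so code = 5317.
Code 5317 maps back to 0 + 5317×0.000125 V = 0.664625 V.
Error = 0.66468 − 0.664625 = 5.5e-05 V = 55.00 µV.

55.00 µV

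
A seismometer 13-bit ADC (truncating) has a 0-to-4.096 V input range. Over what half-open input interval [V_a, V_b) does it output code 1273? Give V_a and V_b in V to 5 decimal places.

[0.63650 V, 0.63700 V)

LSB = 4.096/2^13 = 0.500 mV.
V_a = V_low + 1273·LSB = 0.6365 V; V_b = V_low + 1274·LSB = 0.637 V.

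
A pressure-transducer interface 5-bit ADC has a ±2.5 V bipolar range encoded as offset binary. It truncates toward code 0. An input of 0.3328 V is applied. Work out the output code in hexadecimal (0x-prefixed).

code 0x12 (decimal 18)

Full-scale span = 5 V; LSB = 5/2^5 = 156.250 mV.
(0.3328 − (−2.5)) / 0.15625 = 18.130 LSBs.
So the output code is 18.
In hexadecimal (0x-prefixed): 0x12.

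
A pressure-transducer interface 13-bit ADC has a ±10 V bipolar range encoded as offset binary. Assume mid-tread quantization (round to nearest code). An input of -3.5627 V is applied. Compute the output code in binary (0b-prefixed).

With 8192 levels over 20 V, one step is 2.441 mV.
Input sits at 2636.718 steps above V_low.
Round → code 2637.
In binary (0b-prefixed): 0b101001001101.

code 0b101001001101 (decimal 2637)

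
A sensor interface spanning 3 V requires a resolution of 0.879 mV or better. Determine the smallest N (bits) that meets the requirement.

Number of steps required ≥ 3 V / 0.879 mV = 3412.97.
Need 2^N ≥ 3412.97; 2^11 = 2048, 2^12 = 4096.
Minimum N = 12.

12 bits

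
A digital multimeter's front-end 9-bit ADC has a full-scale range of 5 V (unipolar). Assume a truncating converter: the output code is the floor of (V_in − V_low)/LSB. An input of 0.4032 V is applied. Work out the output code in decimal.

LSB = 5 V / 512 = 9.766 mV.
(0.4032 − 0) / 0.00976562 = 41.288 LSBs.
Floor → code 41.

code 41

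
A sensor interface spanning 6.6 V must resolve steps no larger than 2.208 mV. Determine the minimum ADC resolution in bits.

Number of steps required ≥ 6.6 V / 2.208 mV = 2989.13.
Need 2^N ≥ 2989.13; 2^11 = 2048, 2^12 = 4096.
Minimum N = 12.

12 bits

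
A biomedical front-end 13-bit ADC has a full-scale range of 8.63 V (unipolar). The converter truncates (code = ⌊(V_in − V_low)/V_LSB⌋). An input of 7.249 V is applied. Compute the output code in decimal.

code 6881

LSB = 8.63 V / 8192 = 1.053 mV.
(V_in − V_low)/LSB = (7.249 − 0) / 0.00105347 = 6881.090.
Floor → code 6881.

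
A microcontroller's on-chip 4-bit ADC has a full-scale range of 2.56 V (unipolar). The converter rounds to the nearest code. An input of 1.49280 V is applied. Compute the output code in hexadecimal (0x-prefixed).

code 0x9 (decimal 9)

With 16 levels over 2.56 V, one step is 160.000 mV.
(1.49280 − 0) / 0.16 = 9.330 LSBs.
Round → code 9.
In hexadecimal (0x-prefixed): 0x9.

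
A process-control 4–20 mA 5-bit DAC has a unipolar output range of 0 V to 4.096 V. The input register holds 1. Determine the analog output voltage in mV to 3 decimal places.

128.000 mV

LSB = 4.096 V / 2^5 = 128.000 mV.
V_out = 0 + 1 × 0.128 V = 0.128 V.
= 128.000 mV.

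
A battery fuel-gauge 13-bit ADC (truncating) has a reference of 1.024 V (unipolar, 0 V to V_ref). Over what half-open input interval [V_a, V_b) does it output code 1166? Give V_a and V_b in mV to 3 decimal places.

[145.750 mV, 145.875 mV)

LSB = 1.024/2^13 = 125.00 µV.
V_a = V_low + 1166·LSB = 0.14575 V; V_b = V_low + 1167·LSB = 0.145875 V.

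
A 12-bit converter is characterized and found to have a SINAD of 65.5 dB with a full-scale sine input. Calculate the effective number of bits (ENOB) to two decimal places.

10.59 bits

ENOB = (SINAD − 1.76) / 6.02 = (65.5 − 1.76)/6.02 = 10.588.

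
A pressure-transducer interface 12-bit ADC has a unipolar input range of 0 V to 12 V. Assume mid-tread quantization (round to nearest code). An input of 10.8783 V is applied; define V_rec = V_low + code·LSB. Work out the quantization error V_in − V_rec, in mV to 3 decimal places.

Step size: 12 V ÷ 2^12 = 2.930 mV.
(10.8783 − 0)/0.00292969 = 3713.1264; round gives code 3713.
Code 3713 maps back to 0 + 3713×0.00292969 V = 10.87793 V.
Error = 10.8783 − 10.87793 = 0.000370312 V = 0.370 mV.

0.370 mV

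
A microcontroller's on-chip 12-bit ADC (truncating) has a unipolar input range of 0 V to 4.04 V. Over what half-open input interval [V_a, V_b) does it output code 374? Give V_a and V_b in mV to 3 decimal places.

[368.887 mV, 369.873 mV)

LSB = 4.04/2^12 = 0.986 mV.
V_a = V_low + 374·LSB = 0.368887 V; V_b = V_low + 375·LSB = 0.369873 V.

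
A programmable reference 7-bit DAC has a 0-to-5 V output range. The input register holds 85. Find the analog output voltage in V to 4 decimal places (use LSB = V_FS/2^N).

LSB = 5 V / 2^7 = 39.062 mV.
V_out = 0 + 85 × 0.0390625 V = 3.32031 V.

3.3203 V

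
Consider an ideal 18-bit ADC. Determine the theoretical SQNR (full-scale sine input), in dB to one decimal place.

SNR ≈ 6.02·N + 1.76 dB = 6.02·18 + 1.76 = 110.12 dB.

110.1 dB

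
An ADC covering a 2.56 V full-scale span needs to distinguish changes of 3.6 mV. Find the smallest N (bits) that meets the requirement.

Number of steps required ≥ 2.56 V / 3.6 mV = 711.11.
Need 2^N ≥ 711.11; 2^9 = 512, 2^10 = 1024.
Minimum N = 10.

10 bits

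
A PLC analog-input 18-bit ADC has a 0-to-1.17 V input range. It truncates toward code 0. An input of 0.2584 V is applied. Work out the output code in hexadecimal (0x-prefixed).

LSB = 1.17 V / 262144 = 4.46 µV.
(V_in − V_low)/LSB = (0.2584 − 0) / 4.4632e-06 = 57895.735.
Floor → code 57895.
In hexadecimal (0x-prefixed): 0xE227.

code 0xE227 (decimal 57895)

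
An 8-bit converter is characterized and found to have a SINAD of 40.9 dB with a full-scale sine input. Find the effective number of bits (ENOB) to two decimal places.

6.50 bits

ENOB = (SINAD − 1.76) / 6.02 = (40.9 − 1.76)/6.02 = 6.502.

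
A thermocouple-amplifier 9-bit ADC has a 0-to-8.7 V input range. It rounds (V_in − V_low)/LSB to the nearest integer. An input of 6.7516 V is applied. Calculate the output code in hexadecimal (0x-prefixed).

LSB = 8.7 V / 512 = 16.992 mV.
Input sits at 397.336 steps above V_low.
round(397.336) = 397.
In hexadecimal (0x-prefixed): 0x18D.

code 0x18D (decimal 397)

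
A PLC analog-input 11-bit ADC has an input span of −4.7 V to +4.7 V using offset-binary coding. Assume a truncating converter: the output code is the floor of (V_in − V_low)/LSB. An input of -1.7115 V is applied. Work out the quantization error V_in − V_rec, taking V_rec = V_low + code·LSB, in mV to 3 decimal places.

One LSB is 9.4 V / 2048 = 4.590 mV.
(V_in − V_low)/LSB = (-1.7115 − (−4.7))/0.00458984 = 651.1115 → code 651 (floor).
Reconstructed: -1.7120117 V.
Difference: 0.000511719 V → 0.512 mV.

0.512 mV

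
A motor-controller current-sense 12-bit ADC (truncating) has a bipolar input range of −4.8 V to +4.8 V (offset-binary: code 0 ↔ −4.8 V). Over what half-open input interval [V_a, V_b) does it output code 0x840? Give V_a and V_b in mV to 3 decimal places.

LSB = 9.6/2^12 = 2.344 mV.
Code 0x840 = 2112 decimal.
V_a = V_low + 2112·LSB = 0.15 V; V_b = V_low + 2113·LSB = 0.152344 V.

[150.000 mV, 152.344 mV)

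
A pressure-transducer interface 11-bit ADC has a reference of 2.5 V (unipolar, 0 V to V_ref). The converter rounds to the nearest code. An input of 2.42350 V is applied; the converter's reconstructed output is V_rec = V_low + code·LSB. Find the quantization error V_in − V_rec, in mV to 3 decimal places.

One LSB is 2.5 V / 2048 = 1.221 mV.
(V_in − V_low)/LSB = (2.42350 − 0)/0.0012207 = 1985.3312 → code 1985 (round).
Code 1985 maps back to 0 + 1985×0.0012207 V = 2.4230957 V.
V_in − V_rec = 0.000404297 V = 0.404 mV.

0.404 mV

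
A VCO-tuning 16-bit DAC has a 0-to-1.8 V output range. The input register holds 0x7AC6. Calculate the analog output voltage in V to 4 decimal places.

LSB = 1.8 V / 2^16 = 27.47 µV.
Code 0x7AC6 = 31430 decimal.
V_out = 0 + 31430 × 2.74658e-05 V = 0.863251 V.

0.8633 V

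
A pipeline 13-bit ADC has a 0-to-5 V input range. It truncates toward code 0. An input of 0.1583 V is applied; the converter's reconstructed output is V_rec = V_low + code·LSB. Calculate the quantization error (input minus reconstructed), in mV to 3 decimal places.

0.219 mV

One LSB is 5 V / 8192 = 0.610 mV.
Scaled input = 259.3587 LSBs, so code = 259.
Reconstructed: 0.15808105 V.
Difference: 0.000218945 V → 0.219 mV.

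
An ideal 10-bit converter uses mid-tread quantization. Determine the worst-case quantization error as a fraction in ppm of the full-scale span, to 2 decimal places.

Rounding → worst-case error = ½ LSB = V_FS/2^11, so 1e+06/2048 = 488.281 ppm of full scale.

488.28 ppm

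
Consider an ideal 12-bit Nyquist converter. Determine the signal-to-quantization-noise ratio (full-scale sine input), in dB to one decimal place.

74.0 dB

SNR ≈ 6.02·N + 1.76 dB = 6.02·12 + 1.76 = 74.00 dB.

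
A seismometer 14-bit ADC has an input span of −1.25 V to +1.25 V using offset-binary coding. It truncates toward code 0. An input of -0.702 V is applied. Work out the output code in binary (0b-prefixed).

LSB = 2.5 V / 16384 = 152.59 µV.
(-0.702 − (−1.25)) / 0.000152588 = 3591.373 LSBs.
⌊·⌋(3591.373) = 3591.
In binary (0b-prefixed): 0b111000000111.

code 0b111000000111 (decimal 3591)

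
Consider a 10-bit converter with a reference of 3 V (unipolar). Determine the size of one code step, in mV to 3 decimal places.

Full-scale span = 3 V.
LSB = 3 / 2^10 = 3 / 1024 = 0.00292969 V = 2.930 mV.

2.930 mV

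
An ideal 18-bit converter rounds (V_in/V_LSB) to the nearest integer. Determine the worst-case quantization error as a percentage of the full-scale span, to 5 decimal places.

Rounding → worst-case error = ½ LSB = V_FS/2^19, so 100/524288 = 0.000190735 % of full scale.

0.00019 %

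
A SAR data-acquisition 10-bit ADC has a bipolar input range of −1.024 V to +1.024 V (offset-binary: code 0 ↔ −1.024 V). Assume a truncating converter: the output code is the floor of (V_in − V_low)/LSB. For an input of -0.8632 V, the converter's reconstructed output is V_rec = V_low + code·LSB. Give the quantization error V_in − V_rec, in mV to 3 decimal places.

0.800 mV

Step size: 2.048 V ÷ 2^10 = 2.000 mV.
(-0.8632 − (−1.024))/0.002 = 80.4000; ⌊·⌋ gives code 80.
V_rec = (−1.024) + 80·0.002 = -0.864 V.
Difference: 0.0008 V → 0.800 mV.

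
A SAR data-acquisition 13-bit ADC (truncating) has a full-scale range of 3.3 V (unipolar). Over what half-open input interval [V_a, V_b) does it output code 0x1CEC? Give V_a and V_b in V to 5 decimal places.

[2.98257 V, 2.98297 V)

LSB = 3.3/2^13 = 402.83 µV.
Code 0x1CEC = 7404 decimal.
V_a = V_low + 7404·LSB = 2.98257 V; V_b = V_low + 7405·LSB = 2.98297 V.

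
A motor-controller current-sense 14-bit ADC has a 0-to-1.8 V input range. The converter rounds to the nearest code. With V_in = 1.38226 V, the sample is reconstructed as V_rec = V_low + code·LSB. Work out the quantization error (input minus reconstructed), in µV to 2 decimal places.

-39.80 µV

Step size: 1.8 V ÷ 2^14 = 109.86 µV.
(1.38226 − 0)/0.000109863 = 12581.6377; round gives code 12582.
Reconstructed: 1.3822998 V.
V_in − V_rec = -3.98047e-05 V = -39.80 µV.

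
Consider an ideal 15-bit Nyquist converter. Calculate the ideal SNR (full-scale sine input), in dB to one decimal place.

SNR ≈ 6.02·N + 1.76 dB = 6.02·15 + 1.76 = 92.06 dB.

92.1 dB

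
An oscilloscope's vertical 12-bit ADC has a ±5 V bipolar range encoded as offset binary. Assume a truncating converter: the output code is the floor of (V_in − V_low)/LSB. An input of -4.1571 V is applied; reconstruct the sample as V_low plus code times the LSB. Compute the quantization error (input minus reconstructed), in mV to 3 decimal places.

One LSB is 10 V / 4096 = 2.441 mV.
(V_in − V_low)/LSB = (-4.1571 − (−5))/0.00244141 = 345.2518 → code 345 (floor).
Reconstructed: -4.1577148 V.
V_in − V_rec = 0.000614844 V = 0.615 mV.

0.615 mV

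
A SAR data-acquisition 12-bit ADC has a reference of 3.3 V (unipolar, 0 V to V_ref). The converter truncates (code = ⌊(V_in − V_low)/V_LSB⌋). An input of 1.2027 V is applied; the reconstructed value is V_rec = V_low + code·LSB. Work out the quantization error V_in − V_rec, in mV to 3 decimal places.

0.649 mV

LSB = 3.3/2^12 = 0.806 mV.
(1.2027 − 0)/0.000805664 = 1492.8058; ⌊·⌋ gives code 1492.
Code 1492 maps back to 0 + 1492×0.000805664 V = 1.2020508 V.
V_in − V_rec = 0.000649219 V = 0.649 mV.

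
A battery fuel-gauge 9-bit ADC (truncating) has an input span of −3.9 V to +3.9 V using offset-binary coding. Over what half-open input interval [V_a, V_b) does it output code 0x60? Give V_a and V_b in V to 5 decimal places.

LSB = 7.8/2^9 = 15.234 mV.
Code 0x60 = 96 decimal.
V_a = V_low + 96·LSB = -2.4375 V; V_b = V_low + 97·LSB = -2.42227 V.

[-2.43750 V, -2.42227 V)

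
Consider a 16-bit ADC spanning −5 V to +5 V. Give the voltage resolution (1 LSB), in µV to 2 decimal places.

152.59 µV

Full-scale span = 10 V.
LSB = 10 / 2^16 = 10 / 65536 = 0.000152588 V = 152.59 µV.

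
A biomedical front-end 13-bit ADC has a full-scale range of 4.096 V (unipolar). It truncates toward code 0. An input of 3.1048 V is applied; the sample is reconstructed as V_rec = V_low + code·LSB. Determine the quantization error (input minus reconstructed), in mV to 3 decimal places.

LSB = 4.096/2^13 = 0.500 mV.
(V_in − V_low)/LSB = (3.1048 − 0)/0.0005 = 6209.6000 → code 6209 (floor).
V_rec = 0 + 6209·0.0005 = 3.1045 V.
V_in − V_rec = 0.0003 V = 0.300 mV.

0.300 mV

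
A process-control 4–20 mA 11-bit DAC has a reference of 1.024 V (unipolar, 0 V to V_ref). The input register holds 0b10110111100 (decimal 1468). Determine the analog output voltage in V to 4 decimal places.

0.7340 V

LSB = 1.024 V / 2^11 = 0.500 mV.
Code 0b10110111100 = 1468 decimal.
V_out = 0 + 1468 × 0.0005 V = 0.734 V.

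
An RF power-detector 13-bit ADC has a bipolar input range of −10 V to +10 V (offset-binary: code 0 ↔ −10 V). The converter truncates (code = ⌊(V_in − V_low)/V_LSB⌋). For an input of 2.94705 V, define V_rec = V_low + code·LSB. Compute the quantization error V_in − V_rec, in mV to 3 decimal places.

0.273 mV

One LSB is 20 V / 8192 = 2.441 mV.
(V_in − V_low)/LSB = (2.94705 − (−10))/0.00244141 = 5303.1117 → code 5303 (floor).
V_rec = (−10) + 5303·0.00244141 = 2.9467773 V.
V_in − V_rec = 0.000272656 V = 0.273 mV.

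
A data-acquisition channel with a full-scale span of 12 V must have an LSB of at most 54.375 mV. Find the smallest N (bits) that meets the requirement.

8 bits

Number of steps required ≥ 12 V / 54.375 mV = 220.69.
Need 2^N ≥ 220.69; 2^7 = 128, 2^8 = 256.
Minimum N = 8.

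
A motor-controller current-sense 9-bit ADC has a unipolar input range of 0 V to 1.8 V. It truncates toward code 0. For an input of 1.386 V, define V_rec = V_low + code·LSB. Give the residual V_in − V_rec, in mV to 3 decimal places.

0.844 mV

One LSB is 1.8 V / 512 = 3.516 mV.
(V_in − V_low)/LSB = (1.386 − 0)/0.00351563 = 394.2400 → code 394 (floor).
Code 394 maps back to 0 + 394×0.00351563 V = 1.3851563 V.
V_in − V_rec = 0.00084375 V = 0.844 mV.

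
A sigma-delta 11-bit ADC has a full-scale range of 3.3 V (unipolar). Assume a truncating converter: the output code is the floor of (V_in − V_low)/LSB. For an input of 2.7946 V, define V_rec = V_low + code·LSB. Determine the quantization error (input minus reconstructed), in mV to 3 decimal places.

0.557 mV

LSB = 3.3/2^11 = 1.611 mV.
(V_in − V_low)/LSB = (2.7946 − 0)/0.00161133 = 1734.3457 → code 1734 (floor).
V_rec = 0 + 1734·0.00161133 = 2.794043 V.
Difference: 0.000557031 V → 0.557 mV.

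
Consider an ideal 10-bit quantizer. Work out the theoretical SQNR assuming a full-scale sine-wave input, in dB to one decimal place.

SNR ≈ 6.02·N + 1.76 dB = 6.02·10 + 1.76 = 61.96 dB.

62.0 dB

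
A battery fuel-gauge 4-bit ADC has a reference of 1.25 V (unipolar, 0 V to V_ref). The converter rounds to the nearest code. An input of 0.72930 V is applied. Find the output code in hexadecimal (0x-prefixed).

code 0x9 (decimal 9)

With 16 levels over 1.25 V, one step is 78.125 mV.
(0.72930 − 0) / 0.078125 = 9.335 LSBs.
So the output code is 9.
In hexadecimal (0x-prefixed): 0x9.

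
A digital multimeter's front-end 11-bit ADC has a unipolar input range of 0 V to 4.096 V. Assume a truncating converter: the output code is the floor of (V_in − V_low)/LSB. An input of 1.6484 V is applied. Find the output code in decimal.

code 824

Full-scale span = 4.096 V; LSB = 4.096/2^11 = 2.000 mV.
Input sits at 824.200 steps above V_low.
⌊·⌋(824.200) = 824.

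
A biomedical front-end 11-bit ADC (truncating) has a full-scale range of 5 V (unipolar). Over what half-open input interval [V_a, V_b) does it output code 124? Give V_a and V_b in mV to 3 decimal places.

LSB = 5/2^11 = 2.441 mV.
V_a = V_low + 124·LSB = 0.302734 V; V_b = V_low + 125·LSB = 0.305176 V.

[302.734 mV, 305.176 mV)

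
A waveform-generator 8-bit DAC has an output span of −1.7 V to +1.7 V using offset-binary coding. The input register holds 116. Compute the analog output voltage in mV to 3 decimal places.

-159.375 mV

LSB = 3.4 V / 2^8 = 13.281 mV.
V_out = (−1.7) + 116 × 0.0132812 V = -0.159375 V.
= -159.375 mV.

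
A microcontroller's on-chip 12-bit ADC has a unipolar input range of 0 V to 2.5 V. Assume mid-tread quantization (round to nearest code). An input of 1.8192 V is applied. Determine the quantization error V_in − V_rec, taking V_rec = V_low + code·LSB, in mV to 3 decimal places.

LSB = 2.5/2^12 = 0.610 mV.
Scaled input = 2980.5773 LSBs, so code = 2981.
V_rec = 0 + 2981·0.000610352 = 1.819458 V.
V_in − V_rec = -0.000258008 V = -0.258 mV.

-0.258 mV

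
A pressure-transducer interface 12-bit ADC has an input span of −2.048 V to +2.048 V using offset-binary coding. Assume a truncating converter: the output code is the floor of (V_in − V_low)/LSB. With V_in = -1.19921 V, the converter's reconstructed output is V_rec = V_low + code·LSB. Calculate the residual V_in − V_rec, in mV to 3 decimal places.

Step size: 4.096 V ÷ 2^12 = 1.000 mV.
Scaled input = 848.7900 LSBs, so code = 848.
Code 848 maps back to (−2.048) + 848×0.001 V = -1.2 V.
V_in − V_rec = 0.00079 V = 0.790 mV.

0.790 mV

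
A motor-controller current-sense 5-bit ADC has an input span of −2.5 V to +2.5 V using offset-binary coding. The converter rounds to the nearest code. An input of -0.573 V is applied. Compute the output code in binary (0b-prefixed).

With 32 levels over 5 V, one step is 156.250 mV.
Input sits at 12.333 steps above V_low.
round(12.333) = 12.
In binary (0b-prefixed): 0b1100.

code 0b1100 (decimal 12)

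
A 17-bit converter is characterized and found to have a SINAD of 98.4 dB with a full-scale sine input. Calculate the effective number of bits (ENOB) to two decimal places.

ENOB = (SINAD − 1.76) / 6.02 = (98.4 − 1.76)/6.02 = 16.053.

16.05 bits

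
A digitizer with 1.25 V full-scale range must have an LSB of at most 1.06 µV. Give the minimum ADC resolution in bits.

Number of steps required ≥ 1.25 V / 1.06 µV = 1179245.28.
Need 2^N ≥ 1179245.28; 2^20 = 1048576, 2^21 = 2097152.
Minimum N = 21.

21 bits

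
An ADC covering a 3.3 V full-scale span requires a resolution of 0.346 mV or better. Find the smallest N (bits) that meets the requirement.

Number of steps required ≥ 3.3 V / 0.346 mV = 9537.57.
Need 2^N ≥ 9537.57; 2^13 = 8192, 2^14 = 16384.
Minimum N = 14.

14 bits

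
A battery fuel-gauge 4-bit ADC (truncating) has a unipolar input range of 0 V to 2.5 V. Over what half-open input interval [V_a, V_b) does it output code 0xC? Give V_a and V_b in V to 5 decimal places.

[1.87500 V, 2.03125 V)

LSB = 2.5/2^4 = 156.250 mV.
Code 0xC = 12 decimal.
V_a = V_low + 12·LSB = 1.875 V; V_b = V_low + 13·LSB = 2.03125 V.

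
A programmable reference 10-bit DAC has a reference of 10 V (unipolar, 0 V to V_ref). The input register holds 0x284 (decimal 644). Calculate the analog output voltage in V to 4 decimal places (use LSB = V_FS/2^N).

6.2891 V

LSB = 10 V / 2^10 = 9.766 mV.
Code 0x284 = 644 decimal.
V_out = 0 + 644 × 0.00976562 V = 6.28906 V.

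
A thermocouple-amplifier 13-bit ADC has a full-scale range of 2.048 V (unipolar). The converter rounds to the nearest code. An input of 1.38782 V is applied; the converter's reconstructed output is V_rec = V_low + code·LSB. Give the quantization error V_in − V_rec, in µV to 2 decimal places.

LSB = 2.048/2^13 = 250.00 µV.
(V_in − V_low)/LSB = (1.38782 − 0)/0.00025 = 5551.2800 → code 5551 (round).
Code 5551 maps back to 0 + 5551×0.00025 V = 1.38775 V.
V_in − V_rec = 7e-05 V = 70.00 µV.

70.00 µV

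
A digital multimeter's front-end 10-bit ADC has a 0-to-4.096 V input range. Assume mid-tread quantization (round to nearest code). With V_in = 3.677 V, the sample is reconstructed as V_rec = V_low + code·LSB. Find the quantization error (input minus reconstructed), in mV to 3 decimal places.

One LSB is 4.096 V / 1024 = 4.000 mV.
Scaled input = 919.2500 LSBs, so code = 919.
Code 919 maps back to 0 + 919×0.004 V = 3.676 V.
V_in − V_rec = 0.001 V = 1.000 mV.

1.000 mV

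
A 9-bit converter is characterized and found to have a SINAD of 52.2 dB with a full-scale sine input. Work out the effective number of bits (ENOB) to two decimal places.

ENOB = (SINAD − 1.76) / 6.02 = (52.2 − 1.76)/6.02 = 8.379.

8.38 bits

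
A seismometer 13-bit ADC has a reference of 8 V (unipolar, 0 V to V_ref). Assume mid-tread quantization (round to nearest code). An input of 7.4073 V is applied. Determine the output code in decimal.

Full-scale span = 8 V; LSB = 8/2^13 = 0.977 mV.
(7.4073 − 0) / 0.000976562 = 7585.075 LSBs.
round(7585.075) = 7585.

code 7585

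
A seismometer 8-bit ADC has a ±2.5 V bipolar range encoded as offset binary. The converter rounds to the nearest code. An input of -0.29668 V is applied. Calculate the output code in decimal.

With 256 levels over 5 V, one step is 19.531 mV.
(-0.29668 − (−2.5)) / 0.0195312 = 112.810 LSBs.
round(112.810) = 113.

code 113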